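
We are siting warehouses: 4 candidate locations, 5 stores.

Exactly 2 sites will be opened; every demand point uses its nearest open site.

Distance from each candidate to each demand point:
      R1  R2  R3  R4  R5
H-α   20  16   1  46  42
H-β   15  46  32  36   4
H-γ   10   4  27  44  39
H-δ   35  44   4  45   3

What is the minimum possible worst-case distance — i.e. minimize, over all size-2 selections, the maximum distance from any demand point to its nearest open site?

36

Open {H-α, H-β}.
  Farthest demand point is R4 at distance 36 (to H-β); all others are ≤ 36.
With {H-β, H-γ} the worst case is 36.
With {H-α, H-γ} the worst case is 44.
No size-2 selection achieves below 36.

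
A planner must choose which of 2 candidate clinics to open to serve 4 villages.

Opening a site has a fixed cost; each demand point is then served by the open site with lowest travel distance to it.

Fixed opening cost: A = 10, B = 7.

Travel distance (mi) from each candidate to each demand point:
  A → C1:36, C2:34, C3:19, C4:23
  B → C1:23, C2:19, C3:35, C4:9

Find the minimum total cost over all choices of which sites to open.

87

Open {A, B}: assign each demand point to its cheapest open site.
  C1→B 23, C2→B 19, C3→A 19, C4→B 9
  travel distance 70, fixed 17 → total 87.
Compare {B}: travel distance 86 + fixed 7 = 93.
Compare {A}: travel distance 112 + fixed 10 = 122.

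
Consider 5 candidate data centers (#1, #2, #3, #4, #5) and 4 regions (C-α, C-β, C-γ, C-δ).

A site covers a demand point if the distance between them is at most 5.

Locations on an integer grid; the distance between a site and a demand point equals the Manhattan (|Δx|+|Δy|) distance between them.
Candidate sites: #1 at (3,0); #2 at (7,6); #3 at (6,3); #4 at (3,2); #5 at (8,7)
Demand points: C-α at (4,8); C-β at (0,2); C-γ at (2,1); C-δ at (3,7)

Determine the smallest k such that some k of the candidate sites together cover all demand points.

2

Coverage sets (demand points within 5 of each site):
  #1: {C-β, C-γ}
  #2: {C-α, C-δ}
  #3: {}
  #4: {C-β, C-γ, C-δ}
  #5: {C-α, C-δ}
No single site covers all 4 demand points.
But {#1, #2} covers everything, so the minimum is 2.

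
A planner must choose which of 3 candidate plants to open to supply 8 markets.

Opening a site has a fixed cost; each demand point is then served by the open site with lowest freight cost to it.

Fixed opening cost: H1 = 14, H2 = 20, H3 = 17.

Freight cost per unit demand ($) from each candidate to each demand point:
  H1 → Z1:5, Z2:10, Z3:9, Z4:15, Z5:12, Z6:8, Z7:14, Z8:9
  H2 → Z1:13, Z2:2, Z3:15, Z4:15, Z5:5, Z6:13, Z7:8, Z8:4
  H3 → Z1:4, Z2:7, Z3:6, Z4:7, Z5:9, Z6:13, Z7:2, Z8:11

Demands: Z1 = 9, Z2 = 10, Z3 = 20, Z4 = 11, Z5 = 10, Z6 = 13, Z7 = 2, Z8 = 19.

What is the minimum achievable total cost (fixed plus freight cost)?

538

Open {H1, H2, H3}: assign each demand point to its cheapest open site.
  Z1→H3 9×4=36, Z2→H2 10×2=20, Z3→H3 20×6=120, Z4→H3 11×7=77, Z5→H2 10×5=50, Z6→H1 13×8=104, Z7→H3 2×2=4, Z8→H2 19×4=76
  freight cost 487, fixed 51 → total 538.
Compare {H2, H3}: freight cost 552 + fixed 37 = 589.
Compare {H1, H2}: freight cost 656 + fixed 34 = 690.
Compare {H1, H3}: freight cost 672 + fixed 31 = 703.
All other subsets cost ≥ 589. Minimum total cost: 538.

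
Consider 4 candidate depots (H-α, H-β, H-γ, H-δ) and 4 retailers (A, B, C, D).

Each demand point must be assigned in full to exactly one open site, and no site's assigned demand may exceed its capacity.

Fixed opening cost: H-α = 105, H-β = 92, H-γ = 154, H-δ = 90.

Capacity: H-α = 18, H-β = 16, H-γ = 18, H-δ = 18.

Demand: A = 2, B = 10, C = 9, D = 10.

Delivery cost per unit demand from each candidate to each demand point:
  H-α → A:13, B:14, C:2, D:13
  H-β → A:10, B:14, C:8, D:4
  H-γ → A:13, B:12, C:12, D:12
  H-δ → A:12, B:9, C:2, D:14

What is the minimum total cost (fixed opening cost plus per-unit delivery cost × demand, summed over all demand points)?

Open {H-α, H-β, H-δ}; cheapest assignment that respects the capacities:
  H-α (cap 18, load 9): C — cost 9×2 = 18
  H-β (cap 16, load 12): A, D — cost 2×10 + 10×4 = 60
  H-δ (cap 18, load 10): B — cost 10×9 = 90
  Shipping 168, fixed 287 → total 455.
  Any other capacity-feasible assignment to {H-α, H-β, H-δ} ships for at least 168.
Compare {H-β, H-γ, H-δ}: its best feasible assignment gives total 534.
Compare {H-α, H-β, H-γ}: its best feasible assignment gives total 549.
Every other set of open sites that can feasibly serve all demand totals ≥ 534 even under its best assignment. Minimum: 455.

455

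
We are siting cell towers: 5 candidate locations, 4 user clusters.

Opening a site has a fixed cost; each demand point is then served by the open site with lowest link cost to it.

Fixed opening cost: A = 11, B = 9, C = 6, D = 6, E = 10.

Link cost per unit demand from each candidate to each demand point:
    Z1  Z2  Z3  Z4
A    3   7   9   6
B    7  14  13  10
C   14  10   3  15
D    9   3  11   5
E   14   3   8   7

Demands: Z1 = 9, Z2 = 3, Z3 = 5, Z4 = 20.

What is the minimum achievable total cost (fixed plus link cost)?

Open {A, C, D}: assign each demand point to its cheapest open site.
  Z1→A 9×3=27, Z2→D 3×3=9, Z3→C 5×3=15, Z4→D 20×5=100
  link cost 151, fixed 23 → total 174.
Compare {A, B, C, D}: link cost 151 + fixed 32 = 183.
Compare {A, C, D, E}: link cost 151 + fixed 33 = 184.
Compare {A, B, C, D, E}: link cost 151 + fixed 42 = 193.
All other subsets cost ≥ 183. Minimum total cost: 174.

174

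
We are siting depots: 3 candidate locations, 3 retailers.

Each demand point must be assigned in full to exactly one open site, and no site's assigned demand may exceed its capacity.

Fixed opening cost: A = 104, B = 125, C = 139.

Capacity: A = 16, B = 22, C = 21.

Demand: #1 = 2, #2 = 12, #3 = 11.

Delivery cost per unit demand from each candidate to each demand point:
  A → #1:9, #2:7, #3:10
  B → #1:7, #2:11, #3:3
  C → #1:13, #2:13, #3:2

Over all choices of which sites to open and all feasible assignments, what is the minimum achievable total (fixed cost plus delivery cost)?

360

Open {A, B}; cheapest assignment that respects the capacities:
  A (cap 16, load 12): #2 — cost 12×7 = 84
  B (cap 22, load 13): #1, #3 — cost 2×7 + 11×3 = 47
  Shipping 131, fixed 229 → total 360.
  Any other capacity-feasible assignment to {A, B} ships for at least 131.
Compare {A, C}: its best feasible assignment gives total 367.
Compare {B, C}: its best feasible assignment gives total 432.
Every other set of open sites that can feasibly serve all demand totals ≥ 367 even under its best assignment. Minimum: 360.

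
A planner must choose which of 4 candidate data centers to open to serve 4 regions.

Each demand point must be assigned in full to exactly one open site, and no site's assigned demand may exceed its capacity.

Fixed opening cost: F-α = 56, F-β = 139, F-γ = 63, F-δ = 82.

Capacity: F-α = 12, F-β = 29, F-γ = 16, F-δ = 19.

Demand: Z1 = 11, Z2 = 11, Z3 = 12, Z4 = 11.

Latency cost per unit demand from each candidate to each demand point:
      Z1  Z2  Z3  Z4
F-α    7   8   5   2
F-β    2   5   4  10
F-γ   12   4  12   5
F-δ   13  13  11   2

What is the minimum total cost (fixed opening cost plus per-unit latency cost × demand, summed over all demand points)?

Open {F-α, F-β, F-γ}; cheapest assignment that respects the capacities:
  F-α (cap 12, load 11): Z4 — cost 11×2 = 22
  F-β (cap 29, load 23): Z1, Z3 — cost 11×2 + 12×4 = 70
  F-γ (cap 16, load 11): Z2 — cost 11×4 = 44
  Shipping 136, fixed 258 → total 394.
  Any other capacity-feasible assignment to {F-α, F-β, F-γ} ships for at least 136.
Compare {F-β, F-γ, F-δ}: its best feasible assignment gives total 420.
Compare {F-α, F-β, F-δ}: its best feasible assignment gives total 436.
Every other set of open sites that can feasibly serve all demand totals ≥ 420 even under its best assignment. Minimum: 394.

394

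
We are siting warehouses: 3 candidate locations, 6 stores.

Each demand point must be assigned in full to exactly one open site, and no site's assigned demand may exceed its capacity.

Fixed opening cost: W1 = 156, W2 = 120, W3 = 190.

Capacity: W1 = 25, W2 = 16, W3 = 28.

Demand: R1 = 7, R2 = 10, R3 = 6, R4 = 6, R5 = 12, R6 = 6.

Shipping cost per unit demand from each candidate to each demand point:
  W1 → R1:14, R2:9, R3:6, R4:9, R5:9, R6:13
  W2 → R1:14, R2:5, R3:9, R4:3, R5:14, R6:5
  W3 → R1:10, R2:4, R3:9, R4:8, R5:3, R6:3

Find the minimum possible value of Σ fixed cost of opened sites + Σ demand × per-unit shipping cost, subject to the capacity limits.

628

Open {W1, W3}; cheapest assignment that respects the capacities:
  W1 (cap 25, load 19): R1, R3, R4 — cost 7×14 + 6×6 + 6×9 = 188
  W3 (cap 28, load 28): R2, R5, R6 — cost 10×4 + 12×3 + 6×3 = 94
  Shipping 282, fixed 346 → total 628.
  Any other capacity-feasible assignment to {W1, W3} ships for at least 282.
Compare {W1, W2, W3}: its best feasible assignment gives total 694.
Every other set of open sites that can feasibly serve all demand totals ≥ 694 even under its best assignment. Minimum: 628.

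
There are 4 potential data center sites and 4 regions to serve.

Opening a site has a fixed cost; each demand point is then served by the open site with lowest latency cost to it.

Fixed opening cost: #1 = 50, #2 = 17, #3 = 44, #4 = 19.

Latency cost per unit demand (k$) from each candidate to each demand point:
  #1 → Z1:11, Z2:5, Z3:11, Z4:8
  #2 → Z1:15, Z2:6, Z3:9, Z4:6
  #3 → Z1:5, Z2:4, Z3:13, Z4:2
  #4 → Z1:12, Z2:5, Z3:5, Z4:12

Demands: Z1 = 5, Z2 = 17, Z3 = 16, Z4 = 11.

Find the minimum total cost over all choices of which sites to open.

Open {#3, #4}: assign each demand point to its cheapest open site.
  Z1→#3 5×5=25, Z2→#3 17×4=68, Z3→#4 16×5=80, Z4→#3 11×2=22
  latency cost 195, fixed 63 → total 258.
Compare {#2, #3, #4}: latency cost 195 + fixed 80 = 275.
Compare {#1, #3, #4}: latency cost 195 + fixed 113 = 308.
Compare {#2, #3}: latency cost 259 + fixed 61 = 320.
All other subsets cost ≥ 275. Minimum total cost: 258.

258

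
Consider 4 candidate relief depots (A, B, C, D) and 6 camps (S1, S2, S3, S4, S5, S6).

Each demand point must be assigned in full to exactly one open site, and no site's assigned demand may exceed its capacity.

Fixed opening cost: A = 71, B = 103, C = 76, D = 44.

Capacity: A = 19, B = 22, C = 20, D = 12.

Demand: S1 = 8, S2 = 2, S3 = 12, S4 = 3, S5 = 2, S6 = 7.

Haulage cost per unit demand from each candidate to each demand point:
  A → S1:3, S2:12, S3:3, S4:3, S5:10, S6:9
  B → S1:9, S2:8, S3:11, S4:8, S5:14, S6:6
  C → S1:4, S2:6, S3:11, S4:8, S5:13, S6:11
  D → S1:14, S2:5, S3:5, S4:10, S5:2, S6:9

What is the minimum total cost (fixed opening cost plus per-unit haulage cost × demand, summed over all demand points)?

Open {A, C}; cheapest assignment that respects the capacities:
  A (cap 19, load 17): S3, S4, S5 — cost 12×3 + 3×3 + 2×10 = 65
  C (cap 20, load 17): S1, S2, S6 — cost 8×4 + 2×6 + 7×11 = 121
  Shipping 186, fixed 147 → total 333.
  Any other capacity-feasible assignment to {A, C} ships for at least 186.
Compare {A, C, D}: its best feasible assignment gives total 345.
Compare {A, B}: its best feasible assignment gives total 369.
Every other set of open sites that can feasibly serve all demand totals ≥ 345 even under its best assignment. Minimum: 333.

333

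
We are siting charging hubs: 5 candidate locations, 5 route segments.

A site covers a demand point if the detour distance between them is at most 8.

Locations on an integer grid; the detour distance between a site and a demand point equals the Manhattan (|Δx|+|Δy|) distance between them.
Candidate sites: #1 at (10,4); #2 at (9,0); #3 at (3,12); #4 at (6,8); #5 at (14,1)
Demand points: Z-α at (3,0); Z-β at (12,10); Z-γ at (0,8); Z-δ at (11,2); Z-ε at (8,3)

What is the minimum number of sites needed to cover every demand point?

2

Coverage sets (demand points within 8 of each site):
  #1: {Z-β, Z-δ, Z-ε}
  #2: {Z-α, Z-δ, Z-ε}
  #3: {Z-γ}
  #4: {Z-β, Z-γ, Z-ε}
  #5: {Z-δ, Z-ε}
No single site covers all 5 demand points.
But {#2, #4} covers everything, so the minimum is 2.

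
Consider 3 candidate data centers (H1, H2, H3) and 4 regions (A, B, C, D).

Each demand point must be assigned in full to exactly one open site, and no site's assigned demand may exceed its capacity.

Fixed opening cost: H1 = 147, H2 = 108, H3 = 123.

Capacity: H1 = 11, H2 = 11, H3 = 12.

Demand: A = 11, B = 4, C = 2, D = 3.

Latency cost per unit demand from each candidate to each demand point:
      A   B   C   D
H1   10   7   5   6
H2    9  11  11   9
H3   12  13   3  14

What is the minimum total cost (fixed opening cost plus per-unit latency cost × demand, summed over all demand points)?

410

Open {H1, H2}; cheapest assignment that respects the capacities:
  H1 (cap 11, load 9): B, C, D — cost 4×7 + 2×5 + 3×6 = 56
  H2 (cap 11, load 11): A — cost 11×9 = 99
  Shipping 155, fixed 255 → total 410.
  Any other capacity-feasible assignment to {H1, H2} ships for at least 155.
Compare {H2, H3}: its best feasible assignment gives total 430.
Compare {H1, H3}: its best feasible assignment gives total 458.
Every other set of open sites that can feasibly serve all demand totals ≥ 430 even under its best assignment. Minimum: 410.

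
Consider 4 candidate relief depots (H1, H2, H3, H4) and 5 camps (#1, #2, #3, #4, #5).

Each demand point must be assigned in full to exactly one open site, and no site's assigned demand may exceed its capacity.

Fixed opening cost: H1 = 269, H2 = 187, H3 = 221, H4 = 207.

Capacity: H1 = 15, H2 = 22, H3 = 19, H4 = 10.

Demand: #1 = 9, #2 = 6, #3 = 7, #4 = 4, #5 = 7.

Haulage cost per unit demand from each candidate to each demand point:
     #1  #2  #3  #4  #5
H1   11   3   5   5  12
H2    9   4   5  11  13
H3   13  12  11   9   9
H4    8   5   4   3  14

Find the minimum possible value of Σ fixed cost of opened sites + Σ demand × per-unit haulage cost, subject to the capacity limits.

Open {H2, H3}; cheapest assignment that respects the capacities:
  H2 (cap 22, load 22): #1, #2, #3 — cost 9×9 + 6×4 + 7×5 = 140
  H3 (cap 19, load 11): #4, #5 — cost 4×9 + 7×9 = 99
  Shipping 239, fixed 408 → total 647.
  Any other capacity-feasible assignment to {H2, H3} ships for at least 239.
Compare {H1, H2}: its best feasible assignment gives total 700.
Compare {H1, H3}: its best feasible assignment gives total 783.
Every other set of open sites that can feasibly serve all demand totals ≥ 700 even under its best assignment. Minimum: 647.

647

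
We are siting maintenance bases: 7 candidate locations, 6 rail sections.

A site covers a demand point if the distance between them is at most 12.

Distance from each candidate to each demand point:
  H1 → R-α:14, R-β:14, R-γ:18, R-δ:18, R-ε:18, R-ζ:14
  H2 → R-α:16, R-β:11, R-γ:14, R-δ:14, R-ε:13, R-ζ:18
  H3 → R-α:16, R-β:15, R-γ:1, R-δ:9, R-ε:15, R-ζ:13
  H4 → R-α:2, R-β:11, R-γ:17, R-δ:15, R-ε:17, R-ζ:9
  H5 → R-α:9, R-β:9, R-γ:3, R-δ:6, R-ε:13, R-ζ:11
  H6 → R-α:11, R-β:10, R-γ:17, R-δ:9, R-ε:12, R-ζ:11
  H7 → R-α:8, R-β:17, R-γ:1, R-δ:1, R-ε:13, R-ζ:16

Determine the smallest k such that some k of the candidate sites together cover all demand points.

2

Coverage sets (demand points within 12 of each site):
  H1: {}
  H2: {R-β}
  H3: {R-γ, R-δ}
  H4: {R-α, R-β, R-ζ}
  H5: {R-α, R-β, R-γ, R-δ, R-ζ}
  H6: {R-α, R-β, R-δ, R-ε, R-ζ}
  H7: {R-α, R-γ, R-δ}
No single site covers all 6 demand points.
But {H3, H6} covers everything, so the minimum is 2.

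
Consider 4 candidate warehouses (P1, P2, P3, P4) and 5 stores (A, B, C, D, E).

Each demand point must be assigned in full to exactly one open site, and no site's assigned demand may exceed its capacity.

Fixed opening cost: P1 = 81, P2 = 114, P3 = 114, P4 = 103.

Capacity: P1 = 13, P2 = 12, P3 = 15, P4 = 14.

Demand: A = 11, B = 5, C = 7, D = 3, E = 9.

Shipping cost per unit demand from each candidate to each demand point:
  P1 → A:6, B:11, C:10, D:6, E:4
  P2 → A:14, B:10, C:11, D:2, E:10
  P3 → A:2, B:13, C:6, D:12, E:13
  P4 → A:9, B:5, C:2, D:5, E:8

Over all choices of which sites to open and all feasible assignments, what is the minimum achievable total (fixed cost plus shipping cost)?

Open {P1, P3, P4}; cheapest assignment that respects the capacities:
  P1 (cap 13, load 12): D, E — cost 3×6 + 9×4 = 54
  P3 (cap 15, load 11): A — cost 11×2 = 22
  P4 (cap 14, load 12): B, C — cost 5×5 + 7×2 = 39
  Shipping 115, fixed 298 → total 413.
  Any other capacity-feasible assignment to {P1, P3, P4} ships for at least 115.
Compare {P2, P3, P4}: its best feasible assignment gives total 488.
Compare {P1, P2, P4}: its best feasible assignment gives total 499.
Every other set of open sites that can feasibly serve all demand totals ≥ 488 even under its best assignment. Minimum: 413.

413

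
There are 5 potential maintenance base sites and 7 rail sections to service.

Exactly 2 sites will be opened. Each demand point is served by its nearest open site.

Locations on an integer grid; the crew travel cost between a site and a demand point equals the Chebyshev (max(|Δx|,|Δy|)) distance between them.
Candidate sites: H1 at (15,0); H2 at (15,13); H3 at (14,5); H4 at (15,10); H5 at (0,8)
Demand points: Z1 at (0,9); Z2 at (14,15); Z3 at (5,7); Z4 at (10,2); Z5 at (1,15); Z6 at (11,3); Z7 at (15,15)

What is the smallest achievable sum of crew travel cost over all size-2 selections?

Open {H2, H5}.
  Z1→H5 1, Z2→H2 2, Z3→H5 5, Z4→H5 10, Z5→H5 7, Z6→H2 10, Z7→H2 2  ⇒ total 37.
Compare {H4, H5}: total 38.
Compare {H3, H5}: total 40.
No size-2 selection does better; minimum is 37.

37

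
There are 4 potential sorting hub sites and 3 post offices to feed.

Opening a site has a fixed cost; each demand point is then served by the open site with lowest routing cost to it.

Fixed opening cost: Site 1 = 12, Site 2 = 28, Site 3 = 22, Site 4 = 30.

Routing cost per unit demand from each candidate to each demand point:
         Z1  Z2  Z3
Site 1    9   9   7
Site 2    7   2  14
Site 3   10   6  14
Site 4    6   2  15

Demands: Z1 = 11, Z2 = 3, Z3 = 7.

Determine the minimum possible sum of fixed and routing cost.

Open {Site 1, Site 4}: assign each demand point to its cheapest open site.
  Z1→Site 4 11×6=66, Z2→Site 4 3×2=6, Z3→Site 1 7×7=49
  routing cost 121, fixed 42 → total 163.
Compare {Site 1, Site 2}: routing cost 132 + fixed 40 = 172.
Compare {Site 1, Site 3, Site 4}: routing cost 121 + fixed 64 = 185.
Compare {Site 1}: routing cost 175 + fixed 12 = 187.
All other subsets cost ≥ 172. Minimum total cost: 163.

163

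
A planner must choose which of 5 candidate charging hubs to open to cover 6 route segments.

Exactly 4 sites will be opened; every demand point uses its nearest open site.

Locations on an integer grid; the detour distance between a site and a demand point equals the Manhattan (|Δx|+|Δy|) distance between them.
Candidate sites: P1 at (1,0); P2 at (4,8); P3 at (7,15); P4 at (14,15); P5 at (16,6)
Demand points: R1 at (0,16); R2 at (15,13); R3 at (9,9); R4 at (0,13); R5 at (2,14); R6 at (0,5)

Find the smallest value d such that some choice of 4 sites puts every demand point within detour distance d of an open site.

9

Open {P1, P2, P3, P4}.
  Farthest demand point is R4 at detour distance 9 (to P2); all others are ≤ 9.
With {P1, P2, P3, P5} the worst case is 9.
With {P1, P3, P4, P5} the worst case is 9.
No size-4 selection achieves below 9.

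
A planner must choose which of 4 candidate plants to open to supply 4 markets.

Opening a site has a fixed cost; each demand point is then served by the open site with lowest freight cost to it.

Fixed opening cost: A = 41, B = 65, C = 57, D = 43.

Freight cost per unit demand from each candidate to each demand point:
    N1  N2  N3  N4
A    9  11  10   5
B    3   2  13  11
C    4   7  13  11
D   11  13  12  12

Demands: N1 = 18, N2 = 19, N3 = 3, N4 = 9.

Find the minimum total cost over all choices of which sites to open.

Open {A, B}: assign each demand point to its cheapest open site.
  N1→B 18×3=54, N2→B 19×2=38, N3→A 3×10=30, N4→A 9×5=45
  freight cost 167, fixed 106 → total 273.
Compare {B}: freight cost 230 + fixed 65 = 295.
Compare {A, B, D}: freight cost 167 + fixed 149 = 316.
Compare {A, B, C}: freight cost 167 + fixed 163 = 330.
All other subsets cost ≥ 295. Minimum total cost: 273.

273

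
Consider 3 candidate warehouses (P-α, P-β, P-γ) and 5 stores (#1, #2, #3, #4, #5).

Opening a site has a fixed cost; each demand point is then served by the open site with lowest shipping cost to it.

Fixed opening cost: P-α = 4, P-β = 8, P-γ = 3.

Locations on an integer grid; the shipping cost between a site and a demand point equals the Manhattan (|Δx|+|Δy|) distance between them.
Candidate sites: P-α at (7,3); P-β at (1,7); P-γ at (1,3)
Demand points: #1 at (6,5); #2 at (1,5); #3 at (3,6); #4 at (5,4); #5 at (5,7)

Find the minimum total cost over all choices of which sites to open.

26

Open {P-α, P-γ}: assign each demand point to its cheapest open site.
  #1→P-α 3, #2→P-γ 2, #3→P-γ 5, #4→P-α 3, #5→P-α 6
  shipping cost 19, fixed 7 → total 26.
Compare {P-α, P-β}: shipping cost 15 + fixed 12 = 27.
Compare {P-γ}: shipping cost 27 + fixed 3 = 30.
Compare {P-α, P-β, P-γ}: shipping cost 15 + fixed 15 = 30.
All other subsets cost ≥ 27. Minimum total cost: 26.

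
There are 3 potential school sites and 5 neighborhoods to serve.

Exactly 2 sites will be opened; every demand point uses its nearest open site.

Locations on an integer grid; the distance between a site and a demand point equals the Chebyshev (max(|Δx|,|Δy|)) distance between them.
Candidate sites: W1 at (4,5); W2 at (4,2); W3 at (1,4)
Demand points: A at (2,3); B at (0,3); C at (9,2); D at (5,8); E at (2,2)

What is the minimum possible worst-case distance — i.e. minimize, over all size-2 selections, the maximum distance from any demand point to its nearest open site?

Open {W1, W2}.
  Farthest demand point is C at distance 5 (to W1); all others are ≤ 5.
With {W1, W3} the worst case is 5.
With {W2, W3} the worst case is 5.
No size-2 selection achieves below 5.

5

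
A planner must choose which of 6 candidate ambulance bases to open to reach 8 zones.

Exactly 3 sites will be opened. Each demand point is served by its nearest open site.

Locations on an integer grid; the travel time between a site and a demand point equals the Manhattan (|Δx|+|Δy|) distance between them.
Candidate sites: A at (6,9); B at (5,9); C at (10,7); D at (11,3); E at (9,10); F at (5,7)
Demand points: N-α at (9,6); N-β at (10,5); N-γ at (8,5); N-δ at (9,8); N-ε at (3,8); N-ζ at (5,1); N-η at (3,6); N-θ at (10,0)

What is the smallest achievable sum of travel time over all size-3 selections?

Open {C, D, F}.
  N-α→C 2, N-β→C 2, N-γ→C 4, N-δ→C 2, N-ε→F 3, N-ζ→F 6, N-η→F 3, N-θ→D 4  ⇒ total 26.
Compare {A, C, F}: total 29.
Compare {B, C, F}: total 29.
No size-3 selection does better; minimum is 26.

26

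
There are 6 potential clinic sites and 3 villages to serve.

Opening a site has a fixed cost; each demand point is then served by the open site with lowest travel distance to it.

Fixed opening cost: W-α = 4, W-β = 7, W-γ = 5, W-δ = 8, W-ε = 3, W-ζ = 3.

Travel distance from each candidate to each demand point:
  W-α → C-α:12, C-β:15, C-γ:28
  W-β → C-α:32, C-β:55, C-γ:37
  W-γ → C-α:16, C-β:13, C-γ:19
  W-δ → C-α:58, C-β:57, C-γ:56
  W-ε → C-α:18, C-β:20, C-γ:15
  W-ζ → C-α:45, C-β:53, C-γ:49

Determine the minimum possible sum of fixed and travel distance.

Open {W-α, W-ε}: assign each demand point to its cheapest open site.
  C-α→W-α 12, C-β→W-α 15, C-γ→W-ε 15
  travel distance 42, fixed 7 → total 49.
Compare {W-γ, W-ε}: travel distance 44 + fixed 8 = 52.
Compare {W-α, W-γ, W-ε}: travel distance 40 + fixed 12 = 52.
Compare {W-α, W-ε, W-ζ}: travel distance 42 + fixed 10 = 52.
All other subsets cost ≥ 52. Minimum total cost: 49.

49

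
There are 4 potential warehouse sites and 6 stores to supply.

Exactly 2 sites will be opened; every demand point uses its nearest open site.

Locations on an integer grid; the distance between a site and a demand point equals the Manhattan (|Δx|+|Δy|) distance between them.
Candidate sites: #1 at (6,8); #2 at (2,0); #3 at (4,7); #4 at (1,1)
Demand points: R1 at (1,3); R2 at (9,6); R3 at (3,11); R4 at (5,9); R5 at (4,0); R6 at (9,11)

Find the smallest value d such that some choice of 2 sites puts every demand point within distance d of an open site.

6

Open {#1, #2}.
  Farthest demand point is R3 at distance 6 (to #1); all others are ≤ 6.
With {#1, #4} the worst case is 6.
With {#1, #3} the worst case is 7.
No size-2 selection achieves below 6.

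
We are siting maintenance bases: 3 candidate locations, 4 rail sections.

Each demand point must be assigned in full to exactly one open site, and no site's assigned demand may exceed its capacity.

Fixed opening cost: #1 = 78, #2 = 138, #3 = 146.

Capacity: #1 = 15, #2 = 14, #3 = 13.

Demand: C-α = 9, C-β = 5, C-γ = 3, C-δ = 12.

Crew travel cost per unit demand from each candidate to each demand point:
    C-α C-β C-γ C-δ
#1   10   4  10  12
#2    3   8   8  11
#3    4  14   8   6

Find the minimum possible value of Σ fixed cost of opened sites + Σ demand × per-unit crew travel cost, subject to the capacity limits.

457

Open {#1, #2}; cheapest assignment that respects the capacities:
  #1 (cap 15, load 15): C-γ, C-δ — cost 3×10 + 12×12 = 174
  #2 (cap 14, load 14): C-α, C-β — cost 9×3 + 5×8 = 67
  Shipping 241, fixed 216 → total 457.
  Any other capacity-feasible assignment to {#1, #2} ships for at least 241.
Compare {#1, #2, #3}: its best feasible assignment gives total 505.
Every other set of open sites that can feasibly serve all demand totals ≥ 505 even under its best assignment. Minimum: 457.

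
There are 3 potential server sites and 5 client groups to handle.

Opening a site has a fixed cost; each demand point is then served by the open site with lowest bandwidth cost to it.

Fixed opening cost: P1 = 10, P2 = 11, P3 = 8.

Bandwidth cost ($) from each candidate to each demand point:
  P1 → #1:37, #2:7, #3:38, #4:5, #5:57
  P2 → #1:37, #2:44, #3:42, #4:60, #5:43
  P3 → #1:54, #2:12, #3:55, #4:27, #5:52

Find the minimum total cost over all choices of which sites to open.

151

Open {P1, P2}: assign each demand point to its cheapest open site.
  #1→P1 37, #2→P1 7, #3→P1 38, #4→P1 5, #5→P2 43
  bandwidth cost 130, fixed 21 → total 151.
Compare {P1}: bandwidth cost 144 + fixed 10 = 154.
Compare {P1, P3}: bandwidth cost 139 + fixed 18 = 157.
Compare {P1, P2, P3}: bandwidth cost 130 + fixed 29 = 159.
All other subsets cost ≥ 154. Minimum total cost: 151.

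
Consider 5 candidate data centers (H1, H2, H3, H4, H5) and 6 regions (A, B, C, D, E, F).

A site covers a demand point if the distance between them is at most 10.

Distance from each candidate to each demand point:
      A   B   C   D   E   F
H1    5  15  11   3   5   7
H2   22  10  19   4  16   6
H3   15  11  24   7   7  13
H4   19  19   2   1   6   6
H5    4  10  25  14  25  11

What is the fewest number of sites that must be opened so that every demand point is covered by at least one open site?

2

Coverage sets (demand points within 10 of each site):
  H1: {A, D, E, F}
  H2: {B, D, F}
  H3: {D, E}
  H4: {C, D, E, F}
  H5: {A, B}
No single site covers all 6 demand points.
But {H4, H5} covers everything, so the minimum is 2.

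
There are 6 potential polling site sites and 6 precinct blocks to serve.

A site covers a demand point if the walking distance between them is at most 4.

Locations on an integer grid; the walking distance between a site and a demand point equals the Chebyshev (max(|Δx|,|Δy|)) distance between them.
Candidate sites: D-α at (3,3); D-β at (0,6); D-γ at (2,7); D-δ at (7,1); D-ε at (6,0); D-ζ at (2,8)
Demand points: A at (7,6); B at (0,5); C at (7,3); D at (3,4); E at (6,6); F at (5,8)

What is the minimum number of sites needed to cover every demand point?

Coverage sets (demand points within 4 of each site):
  D-α: {A, B, C, D, E}
  D-β: {B, D}
  D-γ: {B, D, E, F}
  D-δ: {C, D}
  D-ε: {C, D}
  D-ζ: {B, D, E, F}
No single site covers all 6 demand points.
But {D-α, D-γ} covers everything, so the minimum is 2.

2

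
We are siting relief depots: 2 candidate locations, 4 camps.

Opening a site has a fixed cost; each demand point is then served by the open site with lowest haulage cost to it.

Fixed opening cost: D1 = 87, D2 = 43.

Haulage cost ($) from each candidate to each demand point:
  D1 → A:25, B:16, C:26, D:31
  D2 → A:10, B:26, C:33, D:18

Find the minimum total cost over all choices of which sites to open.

130

Open {D2}: assign each demand point to its cheapest open site.
  A→D2 10, B→D2 26, C→D2 33, D→D2 18
  haulage cost 87, fixed 43 → total 130.
Compare {D1}: haulage cost 98 + fixed 87 = 185.
Compare {D1, D2}: haulage cost 70 + fixed 130 = 200.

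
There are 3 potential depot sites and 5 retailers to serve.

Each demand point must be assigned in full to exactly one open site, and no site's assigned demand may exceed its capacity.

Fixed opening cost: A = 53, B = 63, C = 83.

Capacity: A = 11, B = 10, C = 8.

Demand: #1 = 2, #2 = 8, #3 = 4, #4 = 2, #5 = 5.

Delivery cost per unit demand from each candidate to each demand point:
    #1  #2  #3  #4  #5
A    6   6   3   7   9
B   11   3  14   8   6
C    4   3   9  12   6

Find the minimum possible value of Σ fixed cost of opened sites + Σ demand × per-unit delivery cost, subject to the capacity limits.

225

Open {A, B}; cheapest assignment that respects the capacities:
  A (cap 11, load 11): #1, #3, #5 — cost 2×6 + 4×3 + 5×9 = 69
  B (cap 10, load 10): #2, #4 — cost 8×3 + 2×8 = 40
  Shipping 109, fixed 116 → total 225.
  Any other capacity-feasible assignment to {A, B} ships for at least 109.
Compare {A, B, C}: its best feasible assignment gives total 287.
Every other set of open sites that can feasibly serve all demand totals ≥ 287 even under its best assignment. Minimum: 225.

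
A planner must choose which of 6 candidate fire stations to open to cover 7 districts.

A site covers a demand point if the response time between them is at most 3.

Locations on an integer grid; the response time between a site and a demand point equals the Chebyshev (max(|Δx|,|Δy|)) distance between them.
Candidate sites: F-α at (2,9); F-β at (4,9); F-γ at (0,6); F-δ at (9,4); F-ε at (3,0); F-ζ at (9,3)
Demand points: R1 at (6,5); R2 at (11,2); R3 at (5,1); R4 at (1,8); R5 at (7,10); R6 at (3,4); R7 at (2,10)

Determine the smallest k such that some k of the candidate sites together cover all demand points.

4

Coverage sets (demand points within 3 of each site):
  F-α: {R4, R7}
  F-β: {R4, R5, R7}
  F-γ: {R4, R6}
  F-δ: {R1, R2}
  F-ε: {R3}
  F-ζ: {R1, R2}
No 3 sites suffice: every size-3 union leaves at least one demand point uncovered.
But {F-β, F-γ, F-δ, F-ε} covers everything, so the minimum is 4.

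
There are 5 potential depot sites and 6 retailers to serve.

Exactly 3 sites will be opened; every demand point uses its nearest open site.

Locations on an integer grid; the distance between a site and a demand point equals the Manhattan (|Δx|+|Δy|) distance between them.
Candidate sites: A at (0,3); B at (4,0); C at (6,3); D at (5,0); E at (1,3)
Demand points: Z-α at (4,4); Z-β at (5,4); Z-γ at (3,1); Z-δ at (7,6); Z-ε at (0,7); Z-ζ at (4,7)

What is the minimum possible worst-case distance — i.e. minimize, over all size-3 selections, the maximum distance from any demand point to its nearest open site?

Open {A, B, C}.
  Farthest demand point is Z-ζ at distance 6 (to C); all others are ≤ 6.
With {A, C, D} the worst case is 6.
With {A, C, E} the worst case is 6.
No size-3 selection achieves below 6.

6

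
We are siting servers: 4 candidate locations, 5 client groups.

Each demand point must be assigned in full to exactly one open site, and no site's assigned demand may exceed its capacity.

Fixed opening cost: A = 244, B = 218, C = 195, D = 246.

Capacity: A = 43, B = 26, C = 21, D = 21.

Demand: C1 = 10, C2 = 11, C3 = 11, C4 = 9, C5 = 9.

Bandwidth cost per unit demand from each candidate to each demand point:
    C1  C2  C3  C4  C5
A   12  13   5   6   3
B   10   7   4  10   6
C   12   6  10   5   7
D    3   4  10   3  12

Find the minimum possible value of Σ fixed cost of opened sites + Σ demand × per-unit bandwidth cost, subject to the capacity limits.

700

Open {A, D}; cheapest assignment that respects the capacities:
  A (cap 43, load 29): C3, C4, C5 — cost 11×5 + 9×6 + 9×3 = 136
  D (cap 21, load 21): C1, C2 — cost 10×3 + 11×4 = 74
  Shipping 210, fixed 490 → total 700.
  Any other capacity-feasible assignment to {A, D} ships for at least 210.
Compare {A, C}: its best feasible assignment gives total 752.
Compare {A, B}: its best feasible assignment gives total 775.
Every other set of open sites that can feasibly serve all demand totals ≥ 752 even under its best assignment. Minimum: 700.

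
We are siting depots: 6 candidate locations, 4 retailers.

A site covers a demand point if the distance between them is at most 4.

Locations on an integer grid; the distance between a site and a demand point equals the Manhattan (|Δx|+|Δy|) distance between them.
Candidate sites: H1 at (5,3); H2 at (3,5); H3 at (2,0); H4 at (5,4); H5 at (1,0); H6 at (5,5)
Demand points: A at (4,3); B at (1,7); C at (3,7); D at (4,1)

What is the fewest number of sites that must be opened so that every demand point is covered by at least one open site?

Coverage sets (demand points within 4 of each site):
  H1: {A, D}
  H2: {A, B, C}
  H3: {D}
  H4: {A, D}
  H5: {D}
  H6: {A, C}
No single site covers all 4 demand points.
But {H1, H2} covers everything, so the minimum is 2.

2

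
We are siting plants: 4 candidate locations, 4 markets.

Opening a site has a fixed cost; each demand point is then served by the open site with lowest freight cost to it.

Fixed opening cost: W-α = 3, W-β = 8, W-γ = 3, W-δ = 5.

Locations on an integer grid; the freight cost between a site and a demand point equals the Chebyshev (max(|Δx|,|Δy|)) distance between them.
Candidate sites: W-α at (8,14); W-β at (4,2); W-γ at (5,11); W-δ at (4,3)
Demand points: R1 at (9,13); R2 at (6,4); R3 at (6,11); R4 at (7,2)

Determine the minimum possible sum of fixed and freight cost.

Open {W-α, W-δ}: assign each demand point to its cheapest open site.
  R1→W-α 1, R2→W-δ 2, R3→W-α 3, R4→W-δ 3
  freight cost 9, fixed 8 → total 17.
Compare {W-γ, W-δ}: freight cost 10 + fixed 8 = 18.
Compare {W-α, W-γ, W-δ}: freight cost 7 + fixed 11 = 18.
Compare {W-α, W-β}: freight cost 9 + fixed 11 = 20.
All other subsets cost ≥ 18. Minimum total cost: 17.

17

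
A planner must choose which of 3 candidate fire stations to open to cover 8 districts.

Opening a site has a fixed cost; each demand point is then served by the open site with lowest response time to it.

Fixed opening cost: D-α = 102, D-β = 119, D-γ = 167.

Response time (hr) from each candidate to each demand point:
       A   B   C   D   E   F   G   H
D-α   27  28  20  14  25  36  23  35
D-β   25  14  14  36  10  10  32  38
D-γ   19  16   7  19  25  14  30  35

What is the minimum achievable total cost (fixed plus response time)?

298

Open {D-β}: assign each demand point to its cheapest open site.
  A→D-β 25, B→D-β 14, C→D-β 14, D→D-β 36, E→D-β 10, F→D-β 10, G→D-β 32, H→D-β 38
  response time 179, fixed 119 → total 298.
Compare {D-α}: response time 208 + fixed 102 = 310.
Compare {D-γ}: response time 165 + fixed 167 = 332.
Compare {D-α, D-β}: response time 145 + fixed 221 = 366.
All other subsets cost ≥ 310. Minimum total cost: 298.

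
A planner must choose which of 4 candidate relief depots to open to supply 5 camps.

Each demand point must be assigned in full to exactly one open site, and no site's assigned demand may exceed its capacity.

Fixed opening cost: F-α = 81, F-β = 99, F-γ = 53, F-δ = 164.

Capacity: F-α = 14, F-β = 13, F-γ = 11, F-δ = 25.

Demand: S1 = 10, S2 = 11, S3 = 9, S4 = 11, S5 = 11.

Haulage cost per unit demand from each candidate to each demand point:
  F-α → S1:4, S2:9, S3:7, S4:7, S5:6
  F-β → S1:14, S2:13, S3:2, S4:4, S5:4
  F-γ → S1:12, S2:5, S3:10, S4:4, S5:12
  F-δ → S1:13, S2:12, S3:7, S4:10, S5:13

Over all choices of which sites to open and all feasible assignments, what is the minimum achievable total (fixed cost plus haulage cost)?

709

Open {F-α, F-β, F-γ, F-δ}; cheapest assignment that respects the capacities:
  F-α (cap 14, load 10): S1 — cost 10×4 = 40
  F-β (cap 13, load 11): S5 — cost 11×4 = 44
  F-γ (cap 11, load 11): S2 — cost 11×5 = 55
  F-δ (cap 25, load 20): S3, S4 — cost 9×7 + 11×10 = 173
  Shipping 312, fixed 397 → total 709.
  Any other capacity-feasible assignment to {F-α, F-β, F-γ, F-δ} ships for at least 312.
Total demand is 52; every other set of sites either has combined capacity below 52 or cannot fit the demands without splitting one across sites, so {F-α, F-β, F-γ, F-δ} is the only feasible choice of open sites. Minimum: 709.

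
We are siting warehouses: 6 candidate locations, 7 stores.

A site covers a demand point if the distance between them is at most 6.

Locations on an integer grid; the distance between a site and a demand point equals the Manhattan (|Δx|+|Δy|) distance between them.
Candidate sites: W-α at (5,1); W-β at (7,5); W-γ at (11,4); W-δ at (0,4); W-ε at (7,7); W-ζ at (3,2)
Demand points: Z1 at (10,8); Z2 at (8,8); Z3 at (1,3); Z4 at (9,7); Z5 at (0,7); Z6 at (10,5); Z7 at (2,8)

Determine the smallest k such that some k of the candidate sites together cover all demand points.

2

Coverage sets (demand points within 6 of each site):
  W-α: {Z3}
  W-β: {Z1, Z2, Z4, Z6}
  W-γ: {Z1, Z4, Z6}
  W-δ: {Z3, Z5, Z7}
  W-ε: {Z1, Z2, Z4, Z6, Z7}
  W-ζ: {Z3}
No single site covers all 7 demand points.
But {W-β, W-δ} covers everything, so the minimum is 2.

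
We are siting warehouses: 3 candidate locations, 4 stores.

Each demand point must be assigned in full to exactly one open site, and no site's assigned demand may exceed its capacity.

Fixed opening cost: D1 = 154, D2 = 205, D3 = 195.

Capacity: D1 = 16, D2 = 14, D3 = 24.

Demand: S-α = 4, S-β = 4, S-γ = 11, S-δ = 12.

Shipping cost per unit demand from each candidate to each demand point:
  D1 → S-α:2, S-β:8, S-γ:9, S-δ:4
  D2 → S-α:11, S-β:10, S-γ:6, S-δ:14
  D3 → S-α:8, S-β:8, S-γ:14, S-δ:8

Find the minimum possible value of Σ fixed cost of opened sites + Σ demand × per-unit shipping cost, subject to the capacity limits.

Open {D1, D3}; cheapest assignment that respects the capacities:
  D1 (cap 16, load 15): S-α, S-γ — cost 4×2 + 11×9 = 107
  D3 (cap 24, load 16): S-β, S-δ — cost 4×8 + 12×8 = 128
  Shipping 235, fixed 349 → total 584.
  Any other capacity-feasible assignment to {D1, D3} ships for at least 235.
Compare {D2, D3}: its best feasible assignment gives total 626.
Compare {D1, D2, D3}: its best feasible assignment gives total 708.
Every other set of open sites that can feasibly serve all demand totals ≥ 626 even under its best assignment. Minimum: 584.

584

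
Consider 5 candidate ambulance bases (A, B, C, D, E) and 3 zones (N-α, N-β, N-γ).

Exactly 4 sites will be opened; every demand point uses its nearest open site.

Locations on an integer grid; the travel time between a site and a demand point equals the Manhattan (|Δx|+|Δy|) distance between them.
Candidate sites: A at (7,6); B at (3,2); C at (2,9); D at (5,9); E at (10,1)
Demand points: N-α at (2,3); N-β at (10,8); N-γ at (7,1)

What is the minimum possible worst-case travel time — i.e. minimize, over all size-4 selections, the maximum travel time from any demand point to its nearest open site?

Open {A, B, C, D}.
  Farthest demand point is N-β at travel time 5 (to A); all others are ≤ 5.
With {A, B, C, E} the worst case is 5.
With {A, B, D, E} the worst case is 5.
No size-4 selection achieves below 5.

5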